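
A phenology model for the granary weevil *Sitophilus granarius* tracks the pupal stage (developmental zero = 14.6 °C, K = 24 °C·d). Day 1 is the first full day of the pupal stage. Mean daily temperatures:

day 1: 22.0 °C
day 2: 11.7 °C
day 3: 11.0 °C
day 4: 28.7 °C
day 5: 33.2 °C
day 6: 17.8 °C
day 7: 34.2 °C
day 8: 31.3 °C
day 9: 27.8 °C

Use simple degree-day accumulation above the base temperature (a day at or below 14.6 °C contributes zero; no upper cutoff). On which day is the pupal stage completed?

Daily DD above 14.6 °C: 7.4, 0.0, 0.0, 14.1, 18.6, 3.2, 19.6, 16.7, 13.2.
Cumulative: 7.4, 7.4, 7.4, 21.5, 40.1, 43.3, 62.9, 79.6, 92.8.
The total first reaches 24 DD on day 5.

day 5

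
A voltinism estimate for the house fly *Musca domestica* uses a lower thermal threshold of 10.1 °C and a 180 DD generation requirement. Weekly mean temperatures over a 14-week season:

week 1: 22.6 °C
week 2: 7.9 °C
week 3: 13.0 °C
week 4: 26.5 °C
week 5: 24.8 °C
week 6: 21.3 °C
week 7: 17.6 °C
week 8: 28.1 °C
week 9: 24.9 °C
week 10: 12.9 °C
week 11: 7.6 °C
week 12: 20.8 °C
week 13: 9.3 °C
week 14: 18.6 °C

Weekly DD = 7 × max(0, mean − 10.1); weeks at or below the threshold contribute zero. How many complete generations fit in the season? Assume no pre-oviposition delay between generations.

4 generations

Weekly DD (7 × max(0, T̄ − 10.1)): 87.5, 0.0, 20.3, 114.8, 102.9, 78.4, 52.5, 126.0, 103.6, 19.6, 0.0, 74.9, 0.0, 59.5.
Season total = 840.0 DD.
Complete generations = ⌊840.0 / 180⌋ = 4.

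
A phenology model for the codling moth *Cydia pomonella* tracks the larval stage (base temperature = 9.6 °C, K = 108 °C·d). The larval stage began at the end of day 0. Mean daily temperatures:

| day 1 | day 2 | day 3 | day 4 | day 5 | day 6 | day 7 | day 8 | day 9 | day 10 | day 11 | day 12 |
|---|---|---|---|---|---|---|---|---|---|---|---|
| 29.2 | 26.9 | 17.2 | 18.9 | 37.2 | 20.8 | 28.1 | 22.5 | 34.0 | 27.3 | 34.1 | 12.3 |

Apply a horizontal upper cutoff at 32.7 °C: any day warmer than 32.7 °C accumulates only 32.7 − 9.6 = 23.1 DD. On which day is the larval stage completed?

day 8

Daily DD above 9.6 °C (capped at 23.1): 19.6, 17.3, 7.6, 9.3, 23.1, 11.2, 18.5, 12.9, 23.1, 17.7, 23.1, 2.7.
Cumulative: 19.6, 36.9, 44.5, 53.8, 76.9, 88.1, 106.6, 119.5, 142.6, 160.3, 183.4, 186.1.
The total first reaches 108 DD on day 8.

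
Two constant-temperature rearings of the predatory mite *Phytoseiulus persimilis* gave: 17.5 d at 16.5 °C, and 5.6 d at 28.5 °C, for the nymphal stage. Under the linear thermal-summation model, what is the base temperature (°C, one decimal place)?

10.9 °C

Under the model K = D·(T − T_b), so D₁·(T₁ − T_b) = D₂·(T₂ − T_b).
17.5·(16.5 − T_b) = 5.6·(28.5 − T_b)
T_b = (17.5·16.5 − 5.6·28.5) / (17.5 − 5.6) = 129.15 / 11.9 = 10.853 °C ≈ 10.9 °C.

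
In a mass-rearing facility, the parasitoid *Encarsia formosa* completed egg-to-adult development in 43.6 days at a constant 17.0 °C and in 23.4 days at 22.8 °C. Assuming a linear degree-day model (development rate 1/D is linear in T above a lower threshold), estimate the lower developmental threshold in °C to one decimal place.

Under the model K = D·(T − T_b), so D₁·(T₁ − T_b) = D₂·(T₂ − T_b).
43.6·(17.0 − T_b) = 23.4·(22.8 − T_b)
T_b = (43.6·17.0 − 23.4·22.8) / (43.6 − 23.4) = 207.68 / 20.2 = 10.281 °C ≈ 10.3 °C.

10.3 °C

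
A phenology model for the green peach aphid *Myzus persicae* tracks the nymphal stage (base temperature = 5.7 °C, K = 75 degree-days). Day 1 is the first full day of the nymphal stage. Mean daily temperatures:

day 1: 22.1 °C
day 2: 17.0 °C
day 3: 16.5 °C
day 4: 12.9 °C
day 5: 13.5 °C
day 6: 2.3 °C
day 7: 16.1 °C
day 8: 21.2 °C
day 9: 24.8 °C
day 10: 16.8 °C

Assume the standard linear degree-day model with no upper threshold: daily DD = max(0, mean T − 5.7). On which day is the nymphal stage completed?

day 8

Daily DD above 5.7 °C: 16.4, 11.3, 10.8, 7.2, 7.8, 0.0, 10.4, 15.5, 19.1, 11.1.
Cumulative: 16.4, 27.7, 38.5, 45.7, 53.5, 53.5, 63.9, 79.4, 98.5, 109.6.
The total first reaches 75 DD on day 8.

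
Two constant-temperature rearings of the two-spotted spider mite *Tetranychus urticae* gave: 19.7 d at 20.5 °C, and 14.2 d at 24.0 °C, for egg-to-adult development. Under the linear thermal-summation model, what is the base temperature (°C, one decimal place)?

Linear rate model ⇒ the product D·(T − T_b) is constant across temperatures.
19.7·(20.5 − T_b) = 14.2·(24.0 − T_b)
T_b = (19.7·20.5 − 14.2·24.0) / (19.7 − 14.2) = 63.05 / 5.5 = 11.464 °C ≈ 11.5 °C.

11.5 °C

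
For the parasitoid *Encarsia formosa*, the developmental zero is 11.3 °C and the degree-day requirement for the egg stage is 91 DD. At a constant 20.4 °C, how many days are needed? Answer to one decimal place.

10.0 days

Daily accumulation = 20.4 − 11.3 = 9.1 DD/day.
Duration = 91 / 9.1 = 10.000 ≈ 10.0 days.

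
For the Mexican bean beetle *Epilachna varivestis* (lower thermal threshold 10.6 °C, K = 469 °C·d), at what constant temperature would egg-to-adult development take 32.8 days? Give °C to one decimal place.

Required daily accumulation = 469 / 32.8 = 14.299 DD/day.
T = T_base + 14.299 = 10.6 + 14.299 = 24.899 ≈ 24.9 °C.

24.9 °C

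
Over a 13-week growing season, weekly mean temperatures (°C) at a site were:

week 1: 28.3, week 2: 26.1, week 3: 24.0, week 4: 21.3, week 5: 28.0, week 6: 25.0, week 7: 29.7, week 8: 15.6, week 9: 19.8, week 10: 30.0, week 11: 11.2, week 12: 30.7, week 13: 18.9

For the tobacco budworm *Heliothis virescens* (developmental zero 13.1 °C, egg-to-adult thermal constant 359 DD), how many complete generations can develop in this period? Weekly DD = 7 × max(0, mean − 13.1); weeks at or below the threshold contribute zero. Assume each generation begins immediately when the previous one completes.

Weekly DD (7 × max(0, T̄ − 13.1)): 106.4, 91.0, 76.3, 57.4, 104.3, 83.3, 116.2, 17.5, 46.9, 118.3, 0.0, 123.2, 40.6.
Season total = 981.4 DD.
Complete generations = ⌊981.4 / 359⌋ = 2.

2 generations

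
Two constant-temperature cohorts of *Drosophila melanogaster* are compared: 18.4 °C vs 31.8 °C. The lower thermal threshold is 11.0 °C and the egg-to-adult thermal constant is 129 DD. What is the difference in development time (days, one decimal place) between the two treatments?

11.2 days

At 18.4 °C: 129 / (18.4 − 11.0) = 129 / 7.4 = 17.432 d.
At 31.8 °C: 129 / (31.8 − 11.0) = 129 / 20.8 = 6.202 d.
Difference = |17.432 − 6.202| = 11.231 ≈ 11.2 days.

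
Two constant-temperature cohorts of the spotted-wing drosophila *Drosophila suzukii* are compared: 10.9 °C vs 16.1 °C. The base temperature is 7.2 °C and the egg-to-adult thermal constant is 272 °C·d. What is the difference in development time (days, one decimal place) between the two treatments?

43.0 days

At 10.9 °C: 272 / (10.9 − 7.2) = 272 / 3.7 = 73.514 d.
At 16.1 °C: 272 / (16.1 − 7.2) = 272 / 8.9 = 30.562 d.
Difference = |73.514 − 30.562| = 42.952 ≈ 43.0 days.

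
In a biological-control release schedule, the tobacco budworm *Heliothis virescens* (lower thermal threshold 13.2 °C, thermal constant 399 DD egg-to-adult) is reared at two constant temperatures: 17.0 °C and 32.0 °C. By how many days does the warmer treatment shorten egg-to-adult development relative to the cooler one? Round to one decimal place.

At 17.0 °C: 399 / (17.0 − 13.2) = 399 / 3.8 = 105.000 d.
At 32.0 °C: 399 / (32.0 − 13.2) = 399 / 18.8 = 21.223 d.
Difference = |105.000 − 21.223| = 83.777 ≈ 83.8 days.

83.8 days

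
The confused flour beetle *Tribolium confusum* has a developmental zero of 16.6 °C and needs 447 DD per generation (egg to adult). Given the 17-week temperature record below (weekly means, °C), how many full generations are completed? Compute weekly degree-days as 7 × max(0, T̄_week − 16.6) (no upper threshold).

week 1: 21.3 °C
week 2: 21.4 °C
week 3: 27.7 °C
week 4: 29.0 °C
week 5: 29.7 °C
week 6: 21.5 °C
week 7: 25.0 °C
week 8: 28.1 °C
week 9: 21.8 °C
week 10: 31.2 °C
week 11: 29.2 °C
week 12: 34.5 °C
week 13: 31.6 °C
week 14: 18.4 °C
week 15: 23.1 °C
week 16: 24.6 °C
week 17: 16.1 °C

2 generations

Weekly DD (7 × max(0, T̄ − 16.6)): 32.9, 33.6, 77.7, 86.8, 91.7, 34.3, 58.8, 80.5, 36.4, 102.2, 88.2, 125.3, 105.0, 12.6, 45.5, 56.0, 0.0.
Season total = 1067.5 DD.
Complete generations = ⌊1067.5 / 447⌋ = 2.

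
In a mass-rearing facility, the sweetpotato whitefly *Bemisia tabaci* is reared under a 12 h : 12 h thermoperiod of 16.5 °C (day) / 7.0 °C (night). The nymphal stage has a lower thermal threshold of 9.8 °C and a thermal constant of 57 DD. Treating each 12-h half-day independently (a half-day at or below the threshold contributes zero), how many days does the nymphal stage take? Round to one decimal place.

17.0 days

Day half: max(0, 16.5 − 9.8) × 0.5 = 6.7 × 0.5 = 3.35 DD.
Night half: max(0, 7.0 − 9.8) × 0.5 = 0.0 × 0.5 = 0.00 DD.
Per 24 h: 3.35 DD/day.
Duration = 57 / 3.35 = 17.015 ≈ 17.0 days.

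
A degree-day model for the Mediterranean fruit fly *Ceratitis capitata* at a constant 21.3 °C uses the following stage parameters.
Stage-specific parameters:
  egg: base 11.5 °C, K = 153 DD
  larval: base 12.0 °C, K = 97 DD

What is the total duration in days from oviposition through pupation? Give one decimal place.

egg: 153 / (21.3 − 11.5) = 153 / 9.8 = 15.612 d.
larval: 97 / (21.3 − 12.0) = 97 / 9.3 = 10.430 d.
Sum = 26.042 ≈ 26.0 days.

26.0 days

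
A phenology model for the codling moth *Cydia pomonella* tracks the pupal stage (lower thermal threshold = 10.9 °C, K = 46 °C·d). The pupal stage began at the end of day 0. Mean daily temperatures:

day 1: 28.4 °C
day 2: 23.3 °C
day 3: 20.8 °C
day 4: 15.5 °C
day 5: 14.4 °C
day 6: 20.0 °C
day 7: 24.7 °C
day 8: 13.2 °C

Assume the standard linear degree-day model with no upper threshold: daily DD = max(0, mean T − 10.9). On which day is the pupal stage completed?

day 5

Daily DD above 10.9 °C: 17.5, 12.4, 9.9, 4.6, 3.5, 9.1, 13.8, 2.3.
Cumulative: 17.5, 29.9, 39.8, 44.4, 47.9, 57.0, 70.8, 73.1.
The total first reaches 46 DD on day 5.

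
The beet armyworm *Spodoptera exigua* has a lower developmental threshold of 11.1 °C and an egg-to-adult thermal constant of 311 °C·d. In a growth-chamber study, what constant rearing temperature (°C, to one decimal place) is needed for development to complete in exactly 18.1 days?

Required daily accumulation = 311 / 18.1 = 17.182 DD/day.
T = T_base + 17.182 = 11.1 + 17.182 = 28.282 ≈ 28.3 °C.

28.3 °C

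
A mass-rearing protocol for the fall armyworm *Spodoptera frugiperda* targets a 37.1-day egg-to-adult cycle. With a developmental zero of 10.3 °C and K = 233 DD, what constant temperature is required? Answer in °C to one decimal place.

Required daily accumulation = 233 / 37.1 = 6.280 DD/day.
T = T_base + 6.280 = 10.3 + 6.280 = 16.580 ≈ 16.6 °C.

16.6 °C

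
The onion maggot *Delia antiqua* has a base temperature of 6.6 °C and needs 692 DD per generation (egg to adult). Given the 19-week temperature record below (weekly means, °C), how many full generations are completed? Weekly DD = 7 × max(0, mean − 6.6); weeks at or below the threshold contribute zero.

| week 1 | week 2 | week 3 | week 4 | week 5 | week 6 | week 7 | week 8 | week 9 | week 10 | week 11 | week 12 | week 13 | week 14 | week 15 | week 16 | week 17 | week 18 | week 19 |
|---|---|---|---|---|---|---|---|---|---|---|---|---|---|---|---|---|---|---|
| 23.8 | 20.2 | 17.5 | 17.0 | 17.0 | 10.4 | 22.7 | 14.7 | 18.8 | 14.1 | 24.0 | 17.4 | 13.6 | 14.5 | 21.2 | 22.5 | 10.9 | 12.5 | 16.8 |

2 generations

Weekly DD (7 × max(0, T̄ − 6.6)): 120.4, 95.2, 76.3, 72.8, 72.8, 26.6, 112.7, 56.7, 85.4, 52.5, 121.8, 75.6, 49.0, 55.3, 102.2, 111.3, 30.1, 41.3, 71.4.
Season total = 1429.4 DD.
Complete generations = ⌊1429.4 / 692⌋ = 2.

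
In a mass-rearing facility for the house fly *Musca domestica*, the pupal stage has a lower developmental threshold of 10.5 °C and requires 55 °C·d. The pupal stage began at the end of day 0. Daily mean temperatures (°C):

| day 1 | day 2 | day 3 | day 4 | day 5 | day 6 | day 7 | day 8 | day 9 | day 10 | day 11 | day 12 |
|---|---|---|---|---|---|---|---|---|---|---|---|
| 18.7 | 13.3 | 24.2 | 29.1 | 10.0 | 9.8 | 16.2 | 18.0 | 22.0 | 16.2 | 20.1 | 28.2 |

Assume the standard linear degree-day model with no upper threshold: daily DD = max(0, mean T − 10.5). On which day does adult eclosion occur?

day 8

Daily DD above 10.5 °C: 8.2, 2.8, 13.7, 18.6, 0.0, 0.0, 5.7, 7.5, 11.5, 5.7, 9.6, 17.7.
Cumulative: 8.2, 11.0, 24.7, 43.3, 43.3, 43.3, 49.0, 56.5, 68.0, 73.7, 83.3, 101.0.
The total first reaches 55 DD on day 8.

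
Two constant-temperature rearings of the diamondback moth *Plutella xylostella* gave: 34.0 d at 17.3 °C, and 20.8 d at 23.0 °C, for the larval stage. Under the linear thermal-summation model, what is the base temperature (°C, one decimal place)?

Under the model K = D·(T − T_b), so D₁·(T₁ − T_b) = D₂·(T₂ − T_b).
34.0·(17.3 − T_b) = 20.8·(23.0 − T_b)
T_b = (34.0·17.3 − 20.8·23.0) / (34.0 − 20.8) = 109.80 / 13.2 = 8.318 °C ≈ 8.3 °C.

8.3 °C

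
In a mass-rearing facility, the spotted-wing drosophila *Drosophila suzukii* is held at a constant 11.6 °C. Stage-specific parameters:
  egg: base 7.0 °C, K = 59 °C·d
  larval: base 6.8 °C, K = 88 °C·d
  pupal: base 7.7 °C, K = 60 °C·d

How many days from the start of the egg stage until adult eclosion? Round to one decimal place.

46.5 days

egg: 59 / (11.6 − 7.0) = 59 / 4.6 = 12.826 d.
larval: 88 / (11.6 − 6.8) = 88 / 4.8 = 18.333 d.
pupal: 60 / (11.6 − 7.7) = 60 / 3.9 = 15.385 d.
Sum = 46.544 ≈ 46.5 days.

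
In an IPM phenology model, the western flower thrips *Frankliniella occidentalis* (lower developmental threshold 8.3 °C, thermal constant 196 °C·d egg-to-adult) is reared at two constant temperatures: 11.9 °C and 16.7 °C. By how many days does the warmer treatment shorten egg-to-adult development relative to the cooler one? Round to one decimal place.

At 11.9 °C: 196 / (11.9 − 8.3) = 196 / 3.6 = 54.444 d.
At 16.7 °C: 196 / (16.7 − 8.3) = 196 / 8.4 = 23.333 d.
Difference = |54.444 − 23.333| = 31.111 ≈ 31.1 days.

31.1 days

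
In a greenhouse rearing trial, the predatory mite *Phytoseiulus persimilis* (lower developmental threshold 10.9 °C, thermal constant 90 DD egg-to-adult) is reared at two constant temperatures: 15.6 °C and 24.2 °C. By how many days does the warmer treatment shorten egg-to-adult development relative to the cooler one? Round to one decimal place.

12.4 days

At 15.6 °C: 90 / (15.6 − 10.9) = 90 / 4.7 = 19.149 d.
At 24.2 °C: 90 / (24.2 − 10.9) = 90 / 13.3 = 6.767 d.
Difference = |19.149 − 6.767| = 12.382 ≈ 12.4 days.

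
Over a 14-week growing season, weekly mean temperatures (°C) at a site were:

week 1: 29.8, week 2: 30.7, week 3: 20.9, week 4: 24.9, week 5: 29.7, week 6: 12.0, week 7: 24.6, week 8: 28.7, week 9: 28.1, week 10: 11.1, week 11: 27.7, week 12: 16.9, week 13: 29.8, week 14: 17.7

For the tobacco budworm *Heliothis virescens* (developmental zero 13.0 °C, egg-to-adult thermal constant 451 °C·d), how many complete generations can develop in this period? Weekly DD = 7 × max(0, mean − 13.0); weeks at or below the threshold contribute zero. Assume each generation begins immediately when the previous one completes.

2 generations

Weekly DD (7 × max(0, T̄ − 13.0)): 117.6, 123.9, 55.3, 83.3, 116.9, 0.0, 81.2, 109.9, 105.7, 0.0, 102.9, 27.3, 117.6, 32.9.
Season total = 1074.5 DD.
Complete generations = ⌊1074.5 / 451⌋ = 2.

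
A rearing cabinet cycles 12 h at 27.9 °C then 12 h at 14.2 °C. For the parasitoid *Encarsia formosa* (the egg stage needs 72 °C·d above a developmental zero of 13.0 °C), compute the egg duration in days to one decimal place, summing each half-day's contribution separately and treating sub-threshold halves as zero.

Day half: max(0, 27.9 − 13.0) × 0.5 = 14.9 × 0.5 = 7.45 DD.
Night half: max(0, 14.2 − 13.0) × 0.5 = 1.2 × 0.5 = 0.60 DD.
Per 24 h: 8.05 DD/day.
Duration = 72 / 8.05 = 8.944 ≈ 8.9 days.

8.9 days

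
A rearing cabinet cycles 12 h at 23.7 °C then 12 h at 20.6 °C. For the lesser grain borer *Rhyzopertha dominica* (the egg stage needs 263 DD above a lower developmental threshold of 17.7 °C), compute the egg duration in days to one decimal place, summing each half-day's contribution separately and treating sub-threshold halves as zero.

Day half: max(0, 23.7 − 17.7) × 0.5 = 6.0 × 0.5 = 3.00 DD.
Night half: max(0, 20.6 − 17.7) × 0.5 = 2.9 × 0.5 = 1.45 DD.
Per 24 h: 4.45 DD/day.
Duration = 263 / 4.45 = 59.101 ≈ 59.1 days.

59.1 days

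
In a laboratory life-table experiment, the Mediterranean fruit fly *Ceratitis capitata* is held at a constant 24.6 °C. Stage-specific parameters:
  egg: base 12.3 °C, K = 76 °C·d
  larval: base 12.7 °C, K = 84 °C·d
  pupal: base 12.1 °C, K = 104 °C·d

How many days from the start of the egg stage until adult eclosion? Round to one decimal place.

21.6 days

egg: 76 / (24.6 − 12.3) = 76 / 12.3 = 6.179 d.
larval: 84 / (24.6 − 12.7) = 84 / 11.9 = 7.059 d.
pupal: 104 / (24.6 − 12.1) = 104 / 12.5 = 8.320 d.
Sum = 21.558 ≈ 21.6 days.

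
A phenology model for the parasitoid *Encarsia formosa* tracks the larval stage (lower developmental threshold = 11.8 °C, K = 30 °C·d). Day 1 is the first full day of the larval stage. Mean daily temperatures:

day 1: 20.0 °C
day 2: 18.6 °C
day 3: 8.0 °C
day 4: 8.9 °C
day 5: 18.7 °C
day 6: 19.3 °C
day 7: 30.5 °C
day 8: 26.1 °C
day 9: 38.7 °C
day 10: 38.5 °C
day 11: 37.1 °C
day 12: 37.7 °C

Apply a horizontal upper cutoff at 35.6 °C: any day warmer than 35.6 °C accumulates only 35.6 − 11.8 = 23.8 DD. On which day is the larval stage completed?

day 7

Daily DD above 11.8 °C (capped at 23.8): 8.2, 6.8, 0.0, 0.0, 6.9, 7.5, 18.7, 14.3, 23.8, 23.8, 23.8, 23.8.
Cumulative: 8.2, 15.0, 15.0, 15.0, 21.9, 29.4, 48.1, 62.4, 86.2, 110.0, 133.8, 157.6.
The total first reaches 30 DD on day 7.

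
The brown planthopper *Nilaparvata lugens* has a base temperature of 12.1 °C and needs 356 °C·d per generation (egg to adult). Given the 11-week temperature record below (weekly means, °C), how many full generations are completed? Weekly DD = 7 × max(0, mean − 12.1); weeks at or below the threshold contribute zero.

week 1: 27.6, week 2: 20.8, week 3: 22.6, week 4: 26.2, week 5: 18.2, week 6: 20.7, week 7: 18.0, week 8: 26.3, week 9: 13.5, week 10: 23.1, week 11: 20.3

Weekly DD (7 × max(0, T̄ − 12.1)): 108.5, 60.9, 73.5, 98.7, 42.7, 60.2, 41.3, 99.4, 9.8, 77.0, 57.4.
Season total = 729.4 DD.
Complete generations = ⌊729.4 / 356⌋ = 2.

2 generations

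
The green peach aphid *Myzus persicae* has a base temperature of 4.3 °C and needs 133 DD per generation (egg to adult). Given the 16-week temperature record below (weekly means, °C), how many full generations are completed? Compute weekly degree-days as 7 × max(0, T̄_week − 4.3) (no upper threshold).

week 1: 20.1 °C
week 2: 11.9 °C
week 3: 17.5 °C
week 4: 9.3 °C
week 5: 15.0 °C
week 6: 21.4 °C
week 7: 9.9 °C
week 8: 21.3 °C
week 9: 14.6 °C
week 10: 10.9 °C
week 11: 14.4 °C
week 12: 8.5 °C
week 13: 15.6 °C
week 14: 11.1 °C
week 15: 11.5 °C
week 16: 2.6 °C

7 generations

Weekly DD (7 × max(0, T̄ − 4.3)): 110.6, 53.2, 92.4, 35.0, 74.9, 119.7, 39.2, 119.0, 72.1, 46.2, 70.7, 29.4, 79.1, 47.6, 50.4, 0.0.
Season total = 1039.5 DD.
Complete generations = ⌊1039.5 / 133⌋ = 7.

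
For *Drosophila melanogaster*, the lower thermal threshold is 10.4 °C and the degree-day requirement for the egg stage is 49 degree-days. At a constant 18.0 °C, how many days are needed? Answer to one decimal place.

Daily accumulation = 18.0 − 10.4 = 7.6 DD/day.
Duration = 49 / 7.6 = 6.447 ≈ 6.4 days.

6.4 days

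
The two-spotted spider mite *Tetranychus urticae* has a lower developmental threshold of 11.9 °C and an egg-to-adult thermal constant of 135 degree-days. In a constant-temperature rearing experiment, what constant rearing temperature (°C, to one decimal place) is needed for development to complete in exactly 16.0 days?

Required daily accumulation = 135 / 16.0 = 8.438 DD/day.
T = T_base + 8.438 = 11.9 + 8.438 = 20.337 ≈ 20.3 °C.

20.3 °C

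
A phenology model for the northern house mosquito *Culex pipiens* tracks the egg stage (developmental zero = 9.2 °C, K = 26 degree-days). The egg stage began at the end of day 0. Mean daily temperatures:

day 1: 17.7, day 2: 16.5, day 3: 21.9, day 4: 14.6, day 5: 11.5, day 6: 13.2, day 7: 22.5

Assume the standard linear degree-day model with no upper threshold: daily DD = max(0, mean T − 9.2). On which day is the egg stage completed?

day 3

Daily DD above 9.2 °C: 8.5, 7.3, 12.7, 5.4, 2.3, 4.0, 13.3.
Cumulative: 8.5, 15.8, 28.5, 33.9, 36.2, 40.2, 53.5.
The total first reaches 26 DD on day 3.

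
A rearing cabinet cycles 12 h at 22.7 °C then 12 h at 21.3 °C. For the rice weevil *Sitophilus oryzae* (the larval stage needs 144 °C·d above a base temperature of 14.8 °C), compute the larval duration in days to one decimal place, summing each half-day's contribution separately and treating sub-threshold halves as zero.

Day half: max(0, 22.7 − 14.8) × 0.5 = 7.9 × 0.5 = 3.95 DD.
Night half: max(0, 21.3 − 14.8) × 0.5 = 6.5 × 0.5 = 3.25 DD.
Per 24 h: 7.20 DD/day.
Duration = 144 / 7.20 = 20.000 ≈ 20.0 days.

20.0 days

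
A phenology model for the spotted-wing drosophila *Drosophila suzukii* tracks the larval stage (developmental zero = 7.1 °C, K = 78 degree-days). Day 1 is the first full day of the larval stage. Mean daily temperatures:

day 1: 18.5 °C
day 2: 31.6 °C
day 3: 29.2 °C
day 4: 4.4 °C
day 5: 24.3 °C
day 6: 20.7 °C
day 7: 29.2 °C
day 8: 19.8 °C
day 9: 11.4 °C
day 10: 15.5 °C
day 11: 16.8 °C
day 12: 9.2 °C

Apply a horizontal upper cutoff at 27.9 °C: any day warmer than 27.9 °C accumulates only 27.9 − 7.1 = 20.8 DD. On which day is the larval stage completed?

Daily DD above 7.1 °C (capped at 20.8): 11.4, 20.8, 20.8, 0.0, 17.2, 13.6, 20.8, 12.7, 4.3, 8.4, 9.7, 2.1.
Cumulative: 11.4, 32.2, 53.0, 53.0, 70.2, 83.8, 104.6, 117.3, 121.6, 130.0, 139.7, 141.8.
The total first reaches 78 DD on day 6.

day 6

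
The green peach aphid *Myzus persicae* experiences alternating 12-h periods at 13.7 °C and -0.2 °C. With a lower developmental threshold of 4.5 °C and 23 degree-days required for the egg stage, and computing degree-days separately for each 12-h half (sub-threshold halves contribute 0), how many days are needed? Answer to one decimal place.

5.0 days

Day half: max(0, 13.7 − 4.5) × 0.5 = 9.2 × 0.5 = 4.60 DD.
Night half: max(0, -0.2 − 4.5) × 0.5 = 0.0 × 0.5 = 0.00 DD.
Per 24 h: 4.60 DD/day.
Duration = 23 / 4.60 = 5.000 ≈ 5.0 days.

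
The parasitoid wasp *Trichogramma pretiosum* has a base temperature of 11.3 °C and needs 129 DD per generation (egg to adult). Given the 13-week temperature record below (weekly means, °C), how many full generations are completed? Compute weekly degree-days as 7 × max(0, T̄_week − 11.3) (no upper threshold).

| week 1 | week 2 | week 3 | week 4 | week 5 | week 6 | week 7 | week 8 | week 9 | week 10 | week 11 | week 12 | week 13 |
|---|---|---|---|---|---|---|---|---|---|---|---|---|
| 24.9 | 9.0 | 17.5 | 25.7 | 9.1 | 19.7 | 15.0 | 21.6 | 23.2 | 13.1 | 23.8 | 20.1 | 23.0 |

5 generations

Weekly DD (7 × max(0, T̄ − 11.3)): 95.2, 0.0, 43.4, 100.8, 0.0, 58.8, 25.9, 72.1, 83.3, 12.6, 87.5, 61.6, 81.9.
Season total = 723.1 DD.
Complete generations = ⌊723.1 / 129⌋ = 5.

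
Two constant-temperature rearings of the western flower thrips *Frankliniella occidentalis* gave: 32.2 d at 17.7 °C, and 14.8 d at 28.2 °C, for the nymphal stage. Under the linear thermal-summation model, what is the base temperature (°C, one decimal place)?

Equal thermal constants: D₁(T₁ − T_b) = D₂(T₂ − T_b).
32.2·(17.7 − T_b) = 14.8·(28.2 − T_b)
T_b = (32.2·17.7 − 14.8·28.2) / (32.2 − 14.8) = 152.58 / 17.4 = 8.769 °C ≈ 8.8 °C.

8.8 °C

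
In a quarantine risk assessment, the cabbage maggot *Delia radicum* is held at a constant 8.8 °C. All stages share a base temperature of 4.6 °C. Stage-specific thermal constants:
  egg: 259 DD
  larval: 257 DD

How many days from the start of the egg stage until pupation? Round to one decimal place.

Daily accumulation at 8.8 °C = 8.8 − 4.6 = 4.2 DD/day.
Total K = 259 + 257 = 516 DD.
Total duration = 516 / 4.2 = 122.857 ≈ 122.9 days.

122.9 days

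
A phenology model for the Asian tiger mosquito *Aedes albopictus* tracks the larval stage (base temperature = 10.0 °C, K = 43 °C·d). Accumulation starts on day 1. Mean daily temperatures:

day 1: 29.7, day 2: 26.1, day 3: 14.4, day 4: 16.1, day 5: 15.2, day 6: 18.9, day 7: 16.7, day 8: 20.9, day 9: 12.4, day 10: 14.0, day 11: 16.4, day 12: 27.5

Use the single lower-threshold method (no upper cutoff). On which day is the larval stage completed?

day 4

Daily DD above 10.0 °C: 19.7, 16.1, 4.4, 6.1, 5.2, 8.9, 6.7, 10.9, 2.4, 4.0, 6.4, 17.5.
Cumulative: 19.7, 35.8, 40.2, 46.3, 51.5, 60.4, 67.1, 78.0, 80.4, 84.4, 90.8, 108.3.
The total first reaches 43 DD on day 4.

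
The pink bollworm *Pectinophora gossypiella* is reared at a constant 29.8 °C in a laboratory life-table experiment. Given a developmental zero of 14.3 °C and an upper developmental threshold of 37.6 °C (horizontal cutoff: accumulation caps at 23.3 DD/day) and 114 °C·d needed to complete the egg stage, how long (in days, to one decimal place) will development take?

Daily accumulation = 29.8 − 14.3 = 15.5 DD/day.
Duration = 114 / 15.5 = 7.355 ≈ 7.4 days.

7.4 days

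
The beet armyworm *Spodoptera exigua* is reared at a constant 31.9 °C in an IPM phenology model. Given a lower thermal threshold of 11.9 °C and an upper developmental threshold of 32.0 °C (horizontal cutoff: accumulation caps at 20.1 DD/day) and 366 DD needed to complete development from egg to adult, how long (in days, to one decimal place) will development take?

Daily accumulation = 31.9 − 11.9 = 20.0 DD/day.
Duration = 366 / 20.0 = 18.300 ≈ 18.3 days.

18.3 days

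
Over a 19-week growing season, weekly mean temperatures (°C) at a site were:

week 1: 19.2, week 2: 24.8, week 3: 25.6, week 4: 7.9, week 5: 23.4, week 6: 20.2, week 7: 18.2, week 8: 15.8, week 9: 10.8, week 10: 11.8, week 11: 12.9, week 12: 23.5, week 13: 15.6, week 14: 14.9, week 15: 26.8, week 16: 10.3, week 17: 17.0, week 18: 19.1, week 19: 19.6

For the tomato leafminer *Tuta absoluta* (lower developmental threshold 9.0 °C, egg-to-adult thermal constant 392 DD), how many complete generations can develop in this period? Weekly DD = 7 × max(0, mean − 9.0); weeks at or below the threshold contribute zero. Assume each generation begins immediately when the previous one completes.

2 generations

Weekly DD (7 × max(0, T̄ − 9.0)): 71.4, 110.6, 116.2, 0.0, 100.8, 78.4, 64.4, 47.6, 12.6, 19.6, 27.3, 101.5, 46.2, 41.3, 124.6, 9.1, 56.0, 70.7, 74.2.
Season total = 1172.5 DD.
Complete generations = ⌊1172.5 / 392⌋ = 2.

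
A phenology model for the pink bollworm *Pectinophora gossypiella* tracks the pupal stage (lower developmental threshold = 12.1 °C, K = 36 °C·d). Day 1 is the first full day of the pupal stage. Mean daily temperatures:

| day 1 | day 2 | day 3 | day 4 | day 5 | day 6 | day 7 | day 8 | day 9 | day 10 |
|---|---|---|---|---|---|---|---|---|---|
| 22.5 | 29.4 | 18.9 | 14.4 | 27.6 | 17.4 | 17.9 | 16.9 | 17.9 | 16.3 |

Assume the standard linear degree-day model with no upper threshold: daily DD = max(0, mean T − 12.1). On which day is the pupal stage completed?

day 4

Daily DD above 12.1 °C: 10.4, 17.3, 6.8, 2.3, 15.5, 5.3, 5.8, 4.8, 5.8, 4.2.
Cumulative: 10.4, 27.7, 34.5, 36.8, 52.3, 57.6, 63.4, 68.2, 74.0, 78.2.
The total first reaches 36 DD on day 4.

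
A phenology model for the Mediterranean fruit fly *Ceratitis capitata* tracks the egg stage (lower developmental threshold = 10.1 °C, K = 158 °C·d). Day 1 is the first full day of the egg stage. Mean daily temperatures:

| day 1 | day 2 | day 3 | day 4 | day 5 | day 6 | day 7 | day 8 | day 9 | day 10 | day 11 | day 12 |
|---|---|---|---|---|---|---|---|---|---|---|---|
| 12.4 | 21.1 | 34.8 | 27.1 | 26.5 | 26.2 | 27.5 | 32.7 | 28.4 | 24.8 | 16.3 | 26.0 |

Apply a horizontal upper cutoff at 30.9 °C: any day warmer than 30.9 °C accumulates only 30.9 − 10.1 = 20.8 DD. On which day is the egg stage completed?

day 11

Daily DD above 10.1 °C (capped at 20.8): 2.3, 11.0, 20.8, 17.0, 16.4, 16.1, 17.4, 20.8, 18.3, 14.7, 6.2, 15.9.
Cumulative: 2.3, 13.3, 34.1, 51.1, 67.5, 83.6, 101.0, 121.8, 140.1, 154.8, 161.0, 176.9.
The total first reaches 158 DD on day 11.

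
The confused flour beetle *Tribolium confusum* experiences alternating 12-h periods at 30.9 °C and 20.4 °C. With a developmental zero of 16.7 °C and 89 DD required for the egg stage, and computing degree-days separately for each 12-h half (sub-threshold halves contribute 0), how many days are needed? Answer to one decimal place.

9.9 days

Day half: max(0, 30.9 − 16.7) × 0.5 = 14.2 × 0.5 = 7.10 DD.
Night half: max(0, 20.4 − 16.7) × 0.5 = 3.7 × 0.5 = 1.85 DD.
Per 24 h: 8.95 DD/day.
Duration = 89 / 8.95 = 9.944 ≈ 9.9 days.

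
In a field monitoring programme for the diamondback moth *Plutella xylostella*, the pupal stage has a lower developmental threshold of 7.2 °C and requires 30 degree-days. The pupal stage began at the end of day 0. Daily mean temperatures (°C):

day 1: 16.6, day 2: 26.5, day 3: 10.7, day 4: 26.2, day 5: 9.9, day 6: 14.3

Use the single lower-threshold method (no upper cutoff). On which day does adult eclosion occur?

Daily DD above 7.2 °C: 9.4, 19.3, 3.5, 19.0, 2.7, 7.1.
Cumulative: 9.4, 28.7, 32.2, 51.2, 53.9, 61.0.
The total first reaches 30 DD on day 3.

day 3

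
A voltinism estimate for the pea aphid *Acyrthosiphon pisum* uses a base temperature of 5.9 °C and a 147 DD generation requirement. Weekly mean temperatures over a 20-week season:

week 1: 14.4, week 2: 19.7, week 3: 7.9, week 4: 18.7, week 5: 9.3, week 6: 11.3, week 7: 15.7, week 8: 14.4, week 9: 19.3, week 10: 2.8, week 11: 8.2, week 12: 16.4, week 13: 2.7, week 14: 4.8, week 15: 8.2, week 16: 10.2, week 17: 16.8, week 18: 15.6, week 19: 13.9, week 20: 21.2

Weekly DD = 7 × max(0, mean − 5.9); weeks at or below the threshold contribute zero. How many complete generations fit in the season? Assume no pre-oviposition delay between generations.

6 generations

Weekly DD (7 × max(0, T̄ − 5.9)): 59.5, 96.6, 14.0, 89.6, 23.8, 37.8, 68.6, 59.5, 93.8, 0.0, 16.1, 73.5, 0.0, 0.0, 16.1, 30.1, 76.3, 67.9, 56.0, 107.1.
Season total = 986.3 DD.
Complete generations = ⌊986.3 / 147⌋ = 6.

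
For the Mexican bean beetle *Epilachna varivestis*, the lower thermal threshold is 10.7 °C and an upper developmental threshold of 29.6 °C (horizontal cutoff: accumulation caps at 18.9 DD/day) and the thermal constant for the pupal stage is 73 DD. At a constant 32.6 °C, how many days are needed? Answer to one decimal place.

3.9 days

Temperature 32.6 °C exceeds the upper threshold, so daily accumulation caps at 29.6 − 10.7 = 18.9 DD/day.
Duration = 73 / 18.9 = 3.862 ≈ 3.9 days.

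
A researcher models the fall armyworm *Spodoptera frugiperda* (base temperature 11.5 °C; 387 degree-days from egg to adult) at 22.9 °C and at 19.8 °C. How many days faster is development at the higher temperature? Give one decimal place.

At 22.9 °C: 387 / (22.9 − 11.5) = 387 / 11.4 = 33.947 d.
At 19.8 °C: 387 / (19.8 − 11.5) = 387 / 8.3 = 46.627 d.
Difference = |33.947 − 46.627| = 12.679 ≈ 12.7 days.

12.7 days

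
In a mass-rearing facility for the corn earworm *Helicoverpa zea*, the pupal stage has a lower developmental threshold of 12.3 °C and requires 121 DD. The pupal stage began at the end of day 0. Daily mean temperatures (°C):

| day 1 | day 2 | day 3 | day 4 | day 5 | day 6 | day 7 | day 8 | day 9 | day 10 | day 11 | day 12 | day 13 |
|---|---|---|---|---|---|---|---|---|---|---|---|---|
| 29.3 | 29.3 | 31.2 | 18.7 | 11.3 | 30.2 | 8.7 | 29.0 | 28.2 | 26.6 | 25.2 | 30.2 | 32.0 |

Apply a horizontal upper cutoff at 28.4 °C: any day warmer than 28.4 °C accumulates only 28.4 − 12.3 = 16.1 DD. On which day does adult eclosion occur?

day 11

Daily DD above 12.3 °C (capped at 16.1): 16.1, 16.1, 16.1, 6.4, 0.0, 16.1, 0.0, 16.1, 15.9, 14.3, 12.9, 16.1, 16.1.
Cumulative: 16.1, 32.2, 48.3, 54.7, 54.7, 70.8, 70.8, 86.9, 102.8, 117.1, 130.0, 146.1, 162.2.
The total first reaches 121 DD on day 11.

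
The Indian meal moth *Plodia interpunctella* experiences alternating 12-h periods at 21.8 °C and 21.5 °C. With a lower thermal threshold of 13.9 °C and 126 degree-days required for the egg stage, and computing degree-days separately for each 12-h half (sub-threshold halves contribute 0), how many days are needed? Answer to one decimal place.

Day half: max(0, 21.8 − 13.9) × 0.5 = 7.9 × 0.5 = 3.95 DD.
Night half: max(0, 21.5 − 13.9) × 0.5 = 7.6 × 0.5 = 3.80 DD.
Per 24 h: 7.75 DD/day.
Duration = 126 / 7.75 = 16.258 ≈ 16.3 days.

16.3 days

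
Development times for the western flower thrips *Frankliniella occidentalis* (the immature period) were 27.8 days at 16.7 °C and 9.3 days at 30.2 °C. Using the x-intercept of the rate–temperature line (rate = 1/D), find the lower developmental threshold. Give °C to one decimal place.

9.9 °C

Under the model K = D·(T − T_b), so D₁·(T₁ − T_b) = D₂·(T₂ − T_b).
27.8·(16.7 − T_b) = 9.3·(30.2 − T_b)
T_b = (27.8·16.7 − 9.3·30.2) / (27.8 − 9.3) = 183.40 / 18.5 = 9.914 °C ≈ 9.9 °C.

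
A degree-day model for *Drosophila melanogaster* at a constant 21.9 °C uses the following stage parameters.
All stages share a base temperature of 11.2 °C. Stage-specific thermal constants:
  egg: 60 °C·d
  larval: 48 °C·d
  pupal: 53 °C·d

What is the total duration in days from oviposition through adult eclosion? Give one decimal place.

15.0 days

Daily accumulation at 21.9 °C = 21.9 − 11.2 = 10.7 DD/day.
Total K = 60 + 48 + 53 = 161 DD.
Total duration = 161 / 10.7 = 15.047 ≈ 15.0 days.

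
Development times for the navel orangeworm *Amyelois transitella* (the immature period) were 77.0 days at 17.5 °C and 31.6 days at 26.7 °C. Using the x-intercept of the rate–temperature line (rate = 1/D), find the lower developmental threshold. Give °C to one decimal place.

11.1 °C

Under the model K = D·(T − T_b), so D₁·(T₁ − T_b) = D₂·(T₂ − T_b).
77.0·(17.5 − T_b) = 31.6·(26.7 − T_b)
T_b = (77.0·17.5 − 31.6·26.7) / (77.0 − 31.6) = 503.78 / 45.4 = 11.096 °C ≈ 11.1 °C.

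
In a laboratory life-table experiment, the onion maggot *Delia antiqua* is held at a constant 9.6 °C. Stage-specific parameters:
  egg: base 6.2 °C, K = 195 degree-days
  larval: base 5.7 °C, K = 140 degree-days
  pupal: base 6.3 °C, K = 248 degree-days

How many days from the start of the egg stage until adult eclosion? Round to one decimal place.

egg: 195 / (9.6 − 6.2) = 195 / 3.4 = 57.353 d.
larval: 140 / (9.6 − 5.7) = 140 / 3.9 = 35.897 d.
pupal: 248 / (9.6 − 6.3) = 248 / 3.3 = 75.152 d.
Sum = 168.402 ≈ 168.4 days.

168.4 days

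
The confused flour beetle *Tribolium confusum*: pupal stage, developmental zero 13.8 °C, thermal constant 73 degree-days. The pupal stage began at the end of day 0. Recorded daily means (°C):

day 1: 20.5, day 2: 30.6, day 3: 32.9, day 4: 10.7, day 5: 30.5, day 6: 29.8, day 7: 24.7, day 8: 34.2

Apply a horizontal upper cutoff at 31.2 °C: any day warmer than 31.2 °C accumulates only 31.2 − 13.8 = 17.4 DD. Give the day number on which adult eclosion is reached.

Daily DD above 13.8 °C (capped at 17.4): 6.7, 16.8, 17.4, 0.0, 16.7, 16.0, 10.9, 17.4.
Cumulative: 6.7, 23.5, 40.9, 40.9, 57.6, 73.6, 84.5, 101.9.
The total first reaches 73 DD on day 6.

day 6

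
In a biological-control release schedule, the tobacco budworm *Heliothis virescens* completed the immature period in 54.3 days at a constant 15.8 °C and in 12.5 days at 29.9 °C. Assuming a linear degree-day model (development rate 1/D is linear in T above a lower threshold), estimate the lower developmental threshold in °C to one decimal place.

11.6 °C

Linear rate model ⇒ the product D·(T − T_b) is constant across temperatures.
54.3·(15.8 − T_b) = 12.5·(29.9 − T_b)
T_b = (54.3·15.8 − 12.5·29.9) / (54.3 − 12.5) = 484.19 / 41.8 = 11.583 °C ≈ 11.6 °C.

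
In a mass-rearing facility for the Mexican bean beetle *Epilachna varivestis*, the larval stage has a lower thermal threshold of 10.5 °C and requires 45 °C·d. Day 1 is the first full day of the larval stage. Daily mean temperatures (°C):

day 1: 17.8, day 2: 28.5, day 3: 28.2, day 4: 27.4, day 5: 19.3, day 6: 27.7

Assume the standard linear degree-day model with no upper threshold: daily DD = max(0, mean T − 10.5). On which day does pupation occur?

day 4

Daily DD above 10.5 °C: 7.3, 18.0, 17.7, 16.9, 8.8, 17.2.
Cumulative: 7.3, 25.3, 43.0, 59.9, 68.7, 85.9.
The total first reaches 45 DD on day 4.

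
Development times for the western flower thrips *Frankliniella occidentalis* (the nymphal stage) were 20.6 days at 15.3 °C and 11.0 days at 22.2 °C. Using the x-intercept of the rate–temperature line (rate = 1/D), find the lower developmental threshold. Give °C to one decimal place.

Equal thermal constants: D₁(T₁ − T_b) = D₂(T₂ − T_b).
20.6·(15.3 − T_b) = 11.0·(22.2 − T_b)
T_b = (20.6·15.3 − 11.0·22.2) / (20.6 − 11.0) = 70.98 / 9.6 = 7.394 °C ≈ 7.4 °C.

7.4 °C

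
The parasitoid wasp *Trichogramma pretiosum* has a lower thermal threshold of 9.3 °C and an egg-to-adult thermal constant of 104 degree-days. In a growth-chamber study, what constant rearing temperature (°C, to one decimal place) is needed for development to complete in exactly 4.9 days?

30.5 °C

Required daily accumulation = 104 / 4.9 = 21.224 DD/day.
T = T_base + 21.224 = 9.3 + 21.224 = 30.524 ≈ 30.5 °C.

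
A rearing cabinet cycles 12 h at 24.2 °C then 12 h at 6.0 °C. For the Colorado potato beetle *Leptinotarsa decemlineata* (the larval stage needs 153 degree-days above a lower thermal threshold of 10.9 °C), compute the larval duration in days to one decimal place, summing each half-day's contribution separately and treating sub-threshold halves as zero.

Day half: max(0, 24.2 − 10.9) × 0.5 = 13.3 × 0.5 = 6.65 DD.
Night half: max(0, 6.0 − 10.9) × 0.5 = 0.0 × 0.5 = 0.00 DD.
Per 24 h: 6.65 DD/day.
Duration = 153 / 6.65 = 23.008 ≈ 23.0 days.

23.0 days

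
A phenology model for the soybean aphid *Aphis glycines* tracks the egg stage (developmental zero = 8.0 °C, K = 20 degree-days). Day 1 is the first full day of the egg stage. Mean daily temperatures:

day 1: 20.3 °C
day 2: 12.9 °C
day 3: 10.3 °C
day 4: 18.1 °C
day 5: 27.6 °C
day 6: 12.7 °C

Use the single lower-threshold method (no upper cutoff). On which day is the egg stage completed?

Daily DD above 8.0 °C: 12.3, 4.9, 2.3, 10.1, 19.6, 4.7.
Cumulative: 12.3, 17.2, 19.5, 29.6, 49.2, 53.9.
The total first reaches 20 DD on day 4.

day 4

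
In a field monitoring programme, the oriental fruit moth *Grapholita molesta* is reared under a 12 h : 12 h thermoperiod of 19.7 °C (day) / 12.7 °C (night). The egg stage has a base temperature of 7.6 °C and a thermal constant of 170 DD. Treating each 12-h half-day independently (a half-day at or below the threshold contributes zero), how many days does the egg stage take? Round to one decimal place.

Day half: max(0, 19.7 − 7.6) × 0.5 = 12.1 × 0.5 = 6.05 DD.
Night half: max(0, 12.7 − 7.6) × 0.5 = 5.1 × 0.5 = 2.55 DD.
Per 24 h: 8.60 DD/day.
Duration = 170 / 8.60 = 19.767 ≈ 19.8 days.

19.8 days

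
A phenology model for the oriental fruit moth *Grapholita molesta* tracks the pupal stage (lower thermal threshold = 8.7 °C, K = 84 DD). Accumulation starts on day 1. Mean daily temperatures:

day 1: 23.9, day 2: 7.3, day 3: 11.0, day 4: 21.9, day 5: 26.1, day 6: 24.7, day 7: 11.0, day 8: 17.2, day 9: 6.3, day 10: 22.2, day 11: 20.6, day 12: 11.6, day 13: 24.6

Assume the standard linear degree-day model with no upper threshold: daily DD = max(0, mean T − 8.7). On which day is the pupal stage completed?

day 10

Daily DD above 8.7 °C: 15.2, 0.0, 2.3, 13.2, 17.4, 16.0, 2.3, 8.5, 0.0, 13.5, 11.9, 2.9, 15.9.
Cumulative: 15.2, 15.2, 17.5, 30.7, 48.1, 64.1, 66.4, 74.9, 74.9, 88.4, 100.3, 103.2, 119.1.
The total first reaches 84 DD on day 10.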